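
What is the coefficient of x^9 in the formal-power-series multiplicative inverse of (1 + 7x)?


The inverse is 1/(1 + 7x). Apply the geometric identity 1/(1 - y) = sum_{k>=0} y^k with y = -7x:
1/(1 + 7x) = sum_{k>=0} (-7)^k x^k.
So the coefficient of x^9 is (-7)^9 = -40353607.

-40353607


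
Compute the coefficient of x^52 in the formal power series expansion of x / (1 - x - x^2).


Let f(x) = sum_{k>=0} a_k x^k. Multiplying f(x) * (1 - x - x^2) = x and matching coefficients gives a_0 = 0, a_1 = 1, and a_k = a_{k-1} + a_{k-2} for k >= 2. These are the Fibonacci numbers F_k.
Iterating from F_0 = 0, F_1 = 1:
F_0=0, F_1=1, F_2=1, F_3=2, F_4=3, F_5=5, F_6=8, F_7=13, F_8=21, F_9=34, ...
F_52 = 32951280099.

32951280099


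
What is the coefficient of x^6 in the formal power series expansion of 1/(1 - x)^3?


The expansion 1/(1 - x)^r = sum_{k>=0} C(k + r - 1, r - 1) x^k follows from the multiset / negative-binomial theorem (or from repeated differentiation of the geometric series).
For r = 3 and k = 6:
C(8, 2) = 40320 / (2 * 720) = 28.

28


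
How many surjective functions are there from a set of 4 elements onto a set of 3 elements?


By inclusion-exclusion on which target elements are missed, the number of surjections from an n-set onto a k-set is
surj(n, k) = sum_{j=0}^{k} (-1)^j C(k, j) (k - j)^n.
Equivalently surj(n, k) = k! * S(n, k), where S(n, k) is the Stirling number of the second kind.
For n = 4, k = 3:
S(4, 3) = 6, so
surj = 3! * 6 = 6 * 6 = 36.

36


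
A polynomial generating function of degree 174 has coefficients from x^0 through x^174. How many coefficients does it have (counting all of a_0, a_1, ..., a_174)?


A polynomial of degree 174 takes the form a_0 + a_1 x + ... + a_174 x^174.
The number of coefficients is 174 + 1 = 175.

175


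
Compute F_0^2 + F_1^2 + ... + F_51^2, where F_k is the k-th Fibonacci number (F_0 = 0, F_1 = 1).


There is a standard identity sum_{k=0}^{N} F_k^2 = F_N * F_{N+1} (proved inductively from the telescoping relation F_k^2 = F_k F_{k+1} - F_{k-1} F_k). Then
sum_{k=0}^{51} F_k^2 = F_51 F_52 - F_0 F_0.
Computing: F_51 = 20365011074, F_52 = 32951280099.
Sum = 20365011074 * 32951280099 = 671053184118610816326.

671053184118610816326


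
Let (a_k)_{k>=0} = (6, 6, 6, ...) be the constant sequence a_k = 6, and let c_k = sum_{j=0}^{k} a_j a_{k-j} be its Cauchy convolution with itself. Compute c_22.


Since a_j = 6 for all j >= 0, the convolution sum becomes
c_k = sum_{j=0}^{k} 6 * 6 = 36 * (k + 1).
Equivalently, the generating function of (a_k) is 6/(1 - x) and its square is 36/(1 - x)^2 = sum_{k>=0} 36(k + 1) x^k.
For k = 22: 36 * 23 = 828.

828


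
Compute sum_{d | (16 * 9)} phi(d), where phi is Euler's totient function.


First, 16 * 9 = 144. One classical identity is sum_{d | n} phi(d) = n (each k in [1, n] has a unique gcd with n, and among the k's with gcd(k, n) = n/d there are phi(d) of them). So the sum equals 144. We also verify directly:
Divisors of 144: 1, 2, 3, 4, 6, 8, 9, 12, 16, 18, 24, 36, 48, 72, 144.
phi values: 1, 1, 2, 2, 2, 4, 6, 4, 8, 6, 8, 12, 16, 24, 48.
Sum = 144.

144


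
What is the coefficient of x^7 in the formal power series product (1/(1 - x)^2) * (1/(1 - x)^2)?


Combine the factors: (1/(1 - x)^2) * (1/(1 - x)^2) = 1/(1 - x)^4.
Then use 1/(1 - x)^r = sum_{k>=0} C(k + r - 1, r - 1) x^k with r = 4 and k = 7:
C(10, 3) = 120.

120


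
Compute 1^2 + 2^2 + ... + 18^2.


This power sum has a closed form given by Faulhaber's formula
sum_{k=1}^{m} k^p = (1 / (p + 1)) * sum_{j=0}^{p} C(p + 1, j) B_j m^(p + 1 - j),
but for small m direct computation is fastest:
1 + 4 + 9 + 16 + 25 + 36 + 49 + 64 + 81 + 100 + 121 + 144 + 169 + 196 + 225 + 256 + 289 + 324 = 2109.

2109


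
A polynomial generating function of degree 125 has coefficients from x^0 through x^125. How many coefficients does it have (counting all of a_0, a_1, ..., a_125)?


A polynomial of degree 125 takes the form a_0 + a_1 x + ... + a_125 x^125.
The number of coefficients is 125 + 1 = 126.

126


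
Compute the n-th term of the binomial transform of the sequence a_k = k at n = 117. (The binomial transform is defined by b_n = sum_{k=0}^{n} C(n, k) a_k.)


With a_k = k, b_n = sum_{k=0}^{n} C(n, k) k. Using k * C(n, k) = n * C(n-1, k-1) gives b_n = n * sum_{k>=1} C(n-1, k-1) = n * 2^(n-1).
For n = 117: 117 * 2^116 = 117 * 83076749736557242056487941267521536 = 9719979719177197320609089128300019712.

9719979719177197320609089128300019712


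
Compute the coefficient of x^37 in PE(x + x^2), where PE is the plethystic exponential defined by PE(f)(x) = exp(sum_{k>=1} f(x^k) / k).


With f(x) = x + x^2, the exponent is sum_{k>=1} (x^k + x^(2k)) / k = -ln(1 - x) - ln(1 - x^2). Exponentiating:
PE(x + x^2) = 1 / ((1 - x)(1 - x^2)).
This is the generating function for partitions of n into parts of size 1 or 2. The number of 2's can be any j in 0..18, and the rest are 1's, so
[x^37] = floor(37/2) + 1 = 19.

19


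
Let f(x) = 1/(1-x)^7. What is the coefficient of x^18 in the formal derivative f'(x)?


Differentiate: d/dx [ 1/(1-x)^r ] = r / (1-x)^(r+1).
Here r = 7, so f'(x) = 7 / (1-x)^8.
The expansion of 1/(1-x)^(r+1) has coefficient of x^n equal to C(n+r, r).
So the coefficient of x^18 in f'(x) is
7 * C(25, 7) = 7 * 480700 = 3364900

3364900


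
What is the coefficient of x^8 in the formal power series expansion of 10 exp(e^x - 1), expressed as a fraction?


exp(e^x - 1) is the exponential generating function for the Bell numbers Bell_k: exp(e^x - 1) = sum_{k>=0} Bell_k x^k / k!.
So the coefficient of x^8 in 10 exp(e^x - 1) is 10 Bell_8 / 8!.
Computing: Bell_8 = 4140 and 8! = 40320, giving
10 * 4140/40320 = 115/112.

115/112


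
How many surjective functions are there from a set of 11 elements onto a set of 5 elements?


By inclusion-exclusion on which target elements are missed, the number of surjections from an n-set onto a k-set is
surj(n, k) = sum_{j=0}^{k} (-1)^j C(k, j) (k - j)^n.
Equivalently surj(n, k) = k! * S(n, k), where S(n, k) is the Stirling number of the second kind.
For n = 11, k = 5:
S(11, 5) = 246730, so
surj = 5! * 246730 = 120 * 246730 = 29607600.

29607600


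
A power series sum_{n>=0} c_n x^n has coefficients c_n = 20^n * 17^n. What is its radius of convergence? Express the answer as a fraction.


By the root test (Cauchy-Hadamard), the radius is R = 1 / limsup_n |c_n|^(1/n).
Here |c_n|^(1/n) = (20^n * 17^n)^(1/n) = 20 * 17 = 340 for all n.
So R = 1/340 = 1/340.

1/340


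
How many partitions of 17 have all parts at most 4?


Using the generating function (1-x)^(-1)(1-x^2)^(-1)...(1-x^4)^(-1),
the coefficient of x^17 counts these restricted partitions.
Result = 72

72


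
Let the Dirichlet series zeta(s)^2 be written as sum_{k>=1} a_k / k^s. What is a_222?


The Dirichlet convolution of the constant function 1 with itself gives (1 * 1)(k) = sum_{d | k} 1 = d(k), the number of positive divisors of k.
Since zeta(s) = sum_{k>=1} 1/k^s, we have zeta(s)^2 = sum_{k>=1} d(k)/k^s, so a_k = d(k).
For k = 222: the divisors are 1, 2, 3, 6, 37, 74, 111, 222.
Count = 8.

8


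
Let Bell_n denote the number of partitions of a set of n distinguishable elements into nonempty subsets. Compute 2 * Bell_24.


Bell_24 can be computed from the Bell triangle or from Dobinski's identity Bell_n = (1/e) * sum_{k>=0} k^n / k!.
Computing Bell_24 = 445958869294805289.
Then 2 * 445958869294805289 = 891917738589610578.

891917738589610578


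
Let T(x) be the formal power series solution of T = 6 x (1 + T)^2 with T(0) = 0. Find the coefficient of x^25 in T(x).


Apply the Lagrange inversion formula: if T = 6 x * phi(T) with phi(t) = (1 + t)^2, then [x^n] T = 6^n * (1/n) [t^(n-1)] phi(t)^n = 6^n * (1/n) [t^(n-1)] (1 + t)^(2n) = 6^n * (1/n) C(2n, n-1).
Using the identity C(2n, n-1) = C(2n, n) * n / (n+1), the unscaled factor equals C(2n, n) / (n+1) = C_n, the n-th Catalan number.
For n = 25: C_25 = C(50, 25) / 26 = 126410606437752/26 = 4861946401452.
With the 6^25 = 28430288029929701376 factor, the coefficient is 28430288029929701376 * 4861946401452 = 138226536579360582077576172797952.

138226536579360582077576172797952


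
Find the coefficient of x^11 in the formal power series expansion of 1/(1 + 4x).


Write 1/(1 + c x) = 1/(1 - (-c) x) and apply the geometric-series identity
1/(1 - y) = sum_{k>=0} y^k to get 1/(1 + c x) = sum_{k>=0} (-c)^k x^k.
So the coefficient of x^k is (-c)^k = (-1)^k * c^k.
Here c = 4 and k = 11:
(-4)^11 = -1 * 4194304 = -4194304

-4194304


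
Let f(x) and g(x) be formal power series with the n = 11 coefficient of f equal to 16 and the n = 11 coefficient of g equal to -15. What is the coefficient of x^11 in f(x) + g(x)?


Addition of formal power series is termwise.
The coefficient of x^11 in f + g = 16 + -15
= 1

1


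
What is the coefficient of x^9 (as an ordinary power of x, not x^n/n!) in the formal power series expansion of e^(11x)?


The exponential series is e^y = sum_{k>=0} y^k / k!. Substituting y = 11x gives
e^(11x) = sum_{k>=0} 11^k x^k / k!.
So the coefficient of x^n is a^n/n! with a = 11, n = 9:
11^9 / 9! = 2357947691/362880 = 2357947691/362880

2357947691/362880


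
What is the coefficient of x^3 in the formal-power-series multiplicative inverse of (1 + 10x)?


The inverse is 1/(1 + 10x). Apply the geometric identity 1/(1 - y) = sum_{k>=0} y^k with y = -10x:
1/(1 + 10x) = sum_{k>=0} (-10)^k x^k.
So the coefficient of x^3 is (-10)^3 = -1000.

-1000


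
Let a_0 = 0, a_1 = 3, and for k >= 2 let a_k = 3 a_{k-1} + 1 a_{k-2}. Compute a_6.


Iterating the recurrence forward:
a_0 = 0
a_1 = 3
a_2 = 3*3 + 1*0 = 9
a_3 = 3*9 + 1*3 = 30
a_4 = 3*30 + 1*9 = 99
a_5 = 3*99 + 1*30 = 327
a_6 = 3*327 + 1*99 = 1080
So a_6 = 1080.

1080


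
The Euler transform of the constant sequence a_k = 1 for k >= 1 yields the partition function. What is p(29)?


The Euler transform converts the sequence a_k = 1 into the number of integer partitions.
Using the recurrence or dynamic programming:
p(29) = 4565

4565


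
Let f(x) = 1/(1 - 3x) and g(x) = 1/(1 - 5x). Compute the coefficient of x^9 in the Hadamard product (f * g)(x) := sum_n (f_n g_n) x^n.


f has coefficients f_k = 3^k and g has coefficients g_k = 5^k, so the Hadamard product has coefficient (f*g)_k = 3^k * 5^k = 15^k.
For k = 9: 15^9 = 38443359375.

38443359375


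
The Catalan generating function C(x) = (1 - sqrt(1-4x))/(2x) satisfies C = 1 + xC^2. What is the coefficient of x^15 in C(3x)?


Substituting x -> 3x scales the n-th coefficient by 3^n, so [x^15] C(3x) = 3^15 * C_15.
C_15 = C(2*15, 15)/(16) = 155117520/16 = 9694845.
So 3^15 * 9694845 = 14348907 * 9694845 = 139110429284415.

139110429284415


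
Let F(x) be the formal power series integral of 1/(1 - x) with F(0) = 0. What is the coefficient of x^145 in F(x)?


1/(1 - x) = sum_{k>=0} x^k. Integrating termwise and using F(0) = 0 gives
F(x) = sum_{k>=0} x^(k+1) / (k+1) = sum_{m>=1} x^m / m = -ln(1 - x).
So the coefficient of x^145 is 1/145 = 1/145.

1/145


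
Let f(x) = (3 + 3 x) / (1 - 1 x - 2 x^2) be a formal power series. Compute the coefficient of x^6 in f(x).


Write f(x) = sum_{k>=0} a_k x^k. Multiplying both sides by 1 - 1 x - 2 x^2 gives
(1 - 1 x - 2 x^2) sum_{k>=0} a_k x^k = 3 + 3 x.
Matching coefficients:
 x^0: a_0 = 3
 x^1: a_1 - 1 a_0 = 3  =>  a_1 = 1*3 + 3 = 6
 x^k (k >= 2): a_k = 1 a_{k-1} + 2 a_{k-2}.
Iterating: a_2 = 12, a_3 = 24, a_4 = 48, a_5 = 96, a_6 = 192.
So the coefficient of x^6 is 192.

192


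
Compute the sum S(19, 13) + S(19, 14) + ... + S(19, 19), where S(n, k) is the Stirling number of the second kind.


By definition, S(n, k) counts partitions of an n-set into exactly k nonempty blocks.
Computing row n = 19 for k = 13..19:
S(19, k): 2892439160, 243577530, 13916778, 527136, 12597, 171, 1
Sum = 3150473373.

3150473373


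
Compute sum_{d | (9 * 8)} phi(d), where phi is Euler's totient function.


First, 9 * 8 = 72. One classical identity is sum_{d | n} phi(d) = n (each k in [1, n] has a unique gcd with n, and among the k's with gcd(k, n) = n/d there are phi(d) of them). So the sum equals 72. We also verify directly:
Divisors of 72: 1, 2, 3, 4, 6, 8, 9, 12, 18, 24, 36, 72.
phi values: 1, 1, 2, 2, 2, 4, 6, 4, 6, 8, 12, 24.
Sum = 72.

72


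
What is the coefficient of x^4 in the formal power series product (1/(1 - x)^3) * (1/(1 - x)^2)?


Combine the factors: (1/(1 - x)^3) * (1/(1 - x)^2) = 1/(1 - x)^5.
Then use 1/(1 - x)^r = sum_{k>=0} C(k + r - 1, r - 1) x^k with r = 5 and k = 4:
C(8, 4) = 70.

70


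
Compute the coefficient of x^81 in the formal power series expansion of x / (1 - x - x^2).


Let f(x) = sum_{k>=0} a_k x^k. Multiplying f(x) * (1 - x - x^2) = x and matching coefficients gives a_0 = 0, a_1 = 1, and a_k = a_{k-1} + a_{k-2} for k >= 2. These are the Fibonacci numbers F_k.
Iterating from F_0 = 0, F_1 = 1:
F_0=0, F_1=1, F_2=1, F_3=2, F_4=3, F_5=5, F_6=8, F_7=13, F_8=21, F_9=34, ...
F_81 = 37889062373143906.

37889062373143906


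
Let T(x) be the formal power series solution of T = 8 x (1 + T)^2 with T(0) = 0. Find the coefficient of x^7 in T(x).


Apply the Lagrange inversion formula: if T = 8 x * phi(T) with phi(t) = (1 + t)^2, then [x^n] T = 8^n * (1/n) [t^(n-1)] phi(t)^n = 8^n * (1/n) [t^(n-1)] (1 + t)^(2n) = 8^n * (1/n) C(2n, n-1).
Using the identity C(2n, n-1) = C(2n, n) * n / (n+1), the unscaled factor equals C(2n, n) / (n+1) = C_n, the n-th Catalan number.
For n = 7: C_7 = C(14, 7) / 8 = 3432/8 = 429.
With the 8^7 = 2097152 factor, the coefficient is 2097152 * 429 = 899678208.

899678208


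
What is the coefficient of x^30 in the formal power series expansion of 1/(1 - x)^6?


The negative binomial / multiset identity is
1/(1 - x)^r = sum_{k>=0} C(k + r - 1, r - 1) x^k.
Here r = 6 and k = 30, so the coefficient is
C(30 + 5, 5) = C(35, 5)
= 324632

324632


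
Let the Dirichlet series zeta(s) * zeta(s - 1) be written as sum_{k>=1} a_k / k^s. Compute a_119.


Convolution gives a_k = sum_{d | k} d * 1 = sum_{d | k} d = sigma(k), the sum of positive divisors of k.
For k = 119, the divisors are 1, 7, 17, 119, so
sigma(119) = 1 + 7 + 17 + 119 = 144.

144


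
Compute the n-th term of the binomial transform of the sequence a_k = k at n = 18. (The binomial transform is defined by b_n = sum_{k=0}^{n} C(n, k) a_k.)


With a_k = k, b_n = sum_{k=0}^{n} C(n, k) k. Using k * C(n, k) = n * C(n-1, k-1) gives b_n = n * sum_{k>=1} C(n-1, k-1) = n * 2^(n-1).
For n = 18: 18 * 2^17 = 18 * 131072 = 2359296.

2359296


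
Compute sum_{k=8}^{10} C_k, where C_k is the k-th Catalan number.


C_8 through C_10: 1430, 4862, 16796
Sum = 1430 + 4862 + 16796
= 23088

23088


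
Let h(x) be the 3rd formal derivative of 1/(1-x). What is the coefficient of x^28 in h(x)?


Differentiating 3 times: d^3/dx^3 [1/(1-x)] = 3!/(1-x)^4.
The expansion 1/(1-x)^4 = sum_{k>=0} C(k+3, 3) x^k, so the coefficient of x^n in 3!/(1-x)^4 is 3! * C(n+3, 3).
For n = 28: 6 * C(31, 3) = 6 * 4495 = 26970

26970


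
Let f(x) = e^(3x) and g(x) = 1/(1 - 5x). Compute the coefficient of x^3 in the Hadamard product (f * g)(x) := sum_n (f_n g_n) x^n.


Expanding: f_k = 3^k/k! (from e^(3x)) and g_k = 5^k (from 1/(1 - 5x)). So the Hadamard coefficient (f * g)_k = 3^k 5^k / k! = (15)^k / k!.
For k = 3: 15^3/3! = 3375/6 = 1125/2.

1125/2


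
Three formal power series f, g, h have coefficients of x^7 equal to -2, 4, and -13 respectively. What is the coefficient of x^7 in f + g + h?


Series addition is componentwise:
-2 + 4 + -13
= -11

-11


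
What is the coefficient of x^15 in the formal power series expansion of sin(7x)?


The Maclaurin series is sin(t) = sum_{k>=0} (-1)^k t^(2k+1) / (2k+1)!, so substituting t = 7x, only odd powers of x are nonzero, with coefficient of x^(2k+1) equal to (-1)^k 7^(2k+1) / (2k+1)!.
Write 15 = 2*7 + 1, giving the coefficient (-1)^7 * 7^15 / 15! = -4747561509943/1307674368000 = -96889010407/26687232000.

-96889010407/26687232000


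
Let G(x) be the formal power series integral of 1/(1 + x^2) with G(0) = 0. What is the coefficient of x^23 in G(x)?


1/(1 + x^2) = sum_{j>=0} (-1)^j x^(2j). Integrating termwise with G(0) = 0:
G(x) = sum_{j>=0} (-1)^j x^(2j+1) / (2j+1) = arctan(x).
Only odd powers are nonzero. For x^23 write 23 = 2*11 + 1, giving
(-1)^11 / 23 = -1/23 = -1/23.

-1/23


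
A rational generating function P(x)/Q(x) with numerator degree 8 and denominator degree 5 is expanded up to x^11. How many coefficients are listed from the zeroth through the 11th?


Expanding up to x^11 gives the coefficients for x^0, x^1, ..., x^11.
That is 11 + 1 = 12 coefficients in total.

12


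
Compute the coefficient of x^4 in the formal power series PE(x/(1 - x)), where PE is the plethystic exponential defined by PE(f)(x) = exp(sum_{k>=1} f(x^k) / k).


For f(x) = x/(1 - x) we have
sum_{k>=1} f(x^k) / k = sum_{k>=1} (1/k) * x^k / (1 - x^k) = sum_{k, m >= 1} x^(k m) / k,
which after exponentiating simplifies to
PE(x/(1 - x)) = prod_{k>=1} 1 / (1 - x^k).
This is the generating function for the partition function p(n), so the coefficient of x^4 is p(4).
Computing p(4) by dynamic programming over parts 1, 2, ..., 4: p(4) = 5.

5


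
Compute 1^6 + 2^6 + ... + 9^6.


This power sum has a closed form given by Faulhaber's formula
sum_{k=1}^{m} k^p = (1 / (p + 1)) * sum_{j=0}^{p} C(p + 1, j) B_j m^(p + 1 - j),
but for small m direct computation is fastest:
1 + 64 + 729 + 4096 + 15625 + 46656 + 117649 + 262144 + 531441 = 978405.

978405


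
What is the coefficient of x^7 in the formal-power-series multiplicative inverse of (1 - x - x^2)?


Let the inverse be f(x) = sum_{k>=0} a_k x^k. From f(x) * (1 - x - x^2) = 1 and matching coefficients:
 x^0: a_0 = 1.
 x^1: a_1 - a_0 = 0, so a_1 = 1.
 x^k (k >= 2): a_k - a_{k-1} - a_{k-2} = 0, i.e. a_k = a_{k-1} + a_{k-2}.
This is the Fibonacci-type recurrence shifted so that a_0 = a_1 = 1.
Iterating: a_0=1, a_1=1, a_2=2, a_3=3, a_4=5, a_5=8, a_6=13, a_7=21
a_7 = 21.

21


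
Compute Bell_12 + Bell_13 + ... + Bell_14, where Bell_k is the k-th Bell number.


Recall Bell_k counts set partitions of a k-set (with Bell_0 = 1 by convention).
Bell_12 through Bell_14: 4213597, 27644437, 190899322
Sum = 4213597 + 27644437 + 190899322 = 222757356.

222757356


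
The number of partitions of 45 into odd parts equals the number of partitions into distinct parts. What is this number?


Computing partitions of 45 into odd parts (1, 3, 5, ...):
Using the generating function prod_{k>=0} 1/(1-x^(2k+1)),
the count is 2048

2048


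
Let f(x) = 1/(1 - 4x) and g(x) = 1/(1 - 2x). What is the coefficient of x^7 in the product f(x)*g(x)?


The coefficient of x^n in f*g is the Cauchy product: sum_{k=0}^{n} a^k * b^(n-k).
With a=4, b=2, n=7:
sum_{k=0}^{7} 4^k * 2^(7-k)
= 32640

32640


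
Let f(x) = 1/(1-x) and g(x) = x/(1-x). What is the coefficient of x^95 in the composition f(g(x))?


First simplify the composition: f(g(x)) = 1/(1 - x/(1-x)) = (1-x)/((1-x) - x) = (1-x)/(1-2x).
Now extract the coefficient. Write (1-x)/(1-2x) = 1/(1-2x) - x/(1-2x).
The coefficient of x^n in 1/(1-2x) is 2^n, and in x/(1-2x) is 2^(n-1) (for n >= 1).
So the coefficient of x^95 is 2^95 - 2^94 = 39614081257132168796771975168 - 19807040628566084398385987584 = 19807040628566084398385987584.

19807040628566084398385987584


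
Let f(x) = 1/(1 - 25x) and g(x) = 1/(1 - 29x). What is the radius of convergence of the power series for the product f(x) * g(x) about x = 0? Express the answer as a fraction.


The radius of 1/(1 - 25x) is 1/25 (nearest singularity at x = 1/25), and the radius of 1/(1 - 29x) is 1/29.
The product f(x)*g(x) = 1/((1 - 25x)(1 - 29x)) has singularities at both 1/25 and 1/29, so its radius of convergence is the distance to the nearest one:
min(1/25, 1/29) = 1/29.

1/29


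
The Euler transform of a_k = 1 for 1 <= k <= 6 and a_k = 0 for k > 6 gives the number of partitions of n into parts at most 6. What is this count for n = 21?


Partitions of 21 into parts at most 6:
Using generating function (1-x)^(-1)(1-x^2)^(-1)...(1-x^6)^(-1),
the coefficient of x^21 = 331

331


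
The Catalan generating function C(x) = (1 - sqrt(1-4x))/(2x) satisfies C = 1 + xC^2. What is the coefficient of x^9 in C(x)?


Substituting x -> x scales the n-th coefficient by 1, so [x^9] C(x) = C_9.
C_9 = C(2*9, 9)/(10) = 48620/10 = 4862.
= 4862.

4862


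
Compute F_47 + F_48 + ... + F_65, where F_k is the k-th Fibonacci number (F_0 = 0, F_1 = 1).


Use the identity sum_{k=0}^{N} F_k = F_{N+2} - 1 (which follows from F_{k+2} - F_{k+1} = F_k). Then
sum_{k=47}^{65} F_k = (F_{67} - 1) - (F_{48} - 1) = F_{67} - F_{48}.
Computing: F_{67} = 44945570212853, F_{48} = 4807526976, so
Sum = 44945570212853 - 4807526976 = 44940762685877.

44940762685877


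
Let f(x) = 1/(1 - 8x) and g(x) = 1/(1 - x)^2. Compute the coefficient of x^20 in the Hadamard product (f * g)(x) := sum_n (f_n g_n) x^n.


f has coefficients f_k = 8^k. For g = 1/(1 - x)^2 the coefficient is g_k = C(k + 1, 1) = k + 1. The Hadamard coefficient is (f * g)_k = 8^k * (k + 1).
For k = 20: 8^20 * 21 = 1152921504606846976 * 21 = 24211351596743786496.

24211351596743786496


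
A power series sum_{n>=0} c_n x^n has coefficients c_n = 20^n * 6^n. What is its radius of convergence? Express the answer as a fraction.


By the root test (Cauchy-Hadamard), the radius is R = 1 / limsup_n |c_n|^(1/n).
Here |c_n|^(1/n) = (20^n * 6^n)^(1/n) = 20 * 6 = 120 for all n.
So R = 1/120 = 1/120.

1/120


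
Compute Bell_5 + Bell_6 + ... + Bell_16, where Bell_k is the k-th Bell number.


Recall Bell_k counts set partitions of a k-set (with Bell_0 = 1 by convention).
Bell_5 through Bell_16: 52, 203, 877, 4140, 21147, 115975, 678570, 4213597, 27644437, 190899322, 1382958545, 10480142147
Sum = 52 + 203 + 877 + 4140 + 21147 + 115975 + 678570 + 4213597 + 27644437 + 190899322 + 1382958545 + 10480142147 = 12086679012.

12086679012


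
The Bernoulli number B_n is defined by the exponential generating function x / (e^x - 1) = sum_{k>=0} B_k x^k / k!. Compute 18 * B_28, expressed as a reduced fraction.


Bernoulli numbers can also be computed recursively via B_0 = 1 and sum_{j=0}^{m} C(m+1, j) B_j = 0 for m >= 1. Odd-index Bernoulli numbers vanish for k >= 3.
Computing B_28 = -23749461029/870, so 18 * B_28 = 18 * -23749461029/870 = -71248383087/145.

-71248383087/145


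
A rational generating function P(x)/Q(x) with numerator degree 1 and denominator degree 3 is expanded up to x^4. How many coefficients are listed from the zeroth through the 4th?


Expanding up to x^4 gives the coefficients for x^0, x^1, ..., x^4.
That is 4 + 1 = 5 coefficients in total.

5


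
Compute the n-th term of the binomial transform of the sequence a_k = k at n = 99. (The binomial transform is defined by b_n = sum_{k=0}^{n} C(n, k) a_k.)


With a_k = k, b_n = sum_{k=0}^{n} C(n, k) k. Using k * C(n, k) = n * C(n-1, k-1) gives b_n = n * sum_{k>=1} C(n-1, k-1) = n * 2^(n-1).
For n = 99: 99 * 2^98 = 99 * 316912650057057350374175801344 = 31374352355648677687043404333056.

31374352355648677687043404333056


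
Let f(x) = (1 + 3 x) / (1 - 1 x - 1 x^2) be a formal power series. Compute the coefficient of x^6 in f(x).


Write f(x) = sum_{k>=0} a_k x^k. Multiplying both sides by 1 - 1 x - 1 x^2 gives
(1 - 1 x - 1 x^2) sum_{k>=0} a_k x^k = 1 + 3 x.
Matching coefficients:
 x^0: a_0 = 1
 x^1: a_1 - 1 a_0 = 3  =>  a_1 = 1*1 + 3 = 4
 x^k (k >= 2): a_k = 1 a_{k-1} + 1 a_{k-2}.
Iterating: a_2 = 5, a_3 = 9, a_4 = 14, a_5 = 23, a_6 = 37.
So the coefficient of x^6 is 37.

37


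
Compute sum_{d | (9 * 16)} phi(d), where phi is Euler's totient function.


First, 9 * 16 = 144. One classical identity is sum_{d | n} phi(d) = n (each k in [1, n] has a unique gcd with n, and among the k's with gcd(k, n) = n/d there are phi(d) of them). So the sum equals 144. We also verify directly:
Divisors of 144: 1, 2, 3, 4, 6, 8, 9, 12, 16, 18, 24, 36, 48, 72, 144.
phi values: 1, 1, 2, 2, 2, 4, 6, 4, 8, 6, 8, 12, 16, 24, 48.
Sum = 144.

144


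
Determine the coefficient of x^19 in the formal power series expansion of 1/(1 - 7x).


The geometric series identity gives 1/(1 - c x) = sum_{k>=0} c^k x^k, so the coefficient of x^k is c^k.
Here c = 7 and k = 19.
Computing: 7^19 = 11398895185373143

11398895185373143


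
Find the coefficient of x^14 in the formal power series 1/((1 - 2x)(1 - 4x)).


By partial fractions or Cauchy convolution:
The coefficient equals sum_{k=0}^{14} 2^k * 4^(14-k).
= 536854528

536854528


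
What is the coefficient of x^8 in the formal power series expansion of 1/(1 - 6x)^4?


The general identity 1/(1 - c x)^r = sum_{k>=0} c^k C(k + r - 1, r - 1) x^k follows by substituting y = c x into 1/(1 - y)^r = sum_{k>=0} C(k + r - 1, r - 1) y^k.
For c = 6, r = 4, k = 8:
6^8 * C(11, 3) = 1679616 * 165 = 277136640.

277136640


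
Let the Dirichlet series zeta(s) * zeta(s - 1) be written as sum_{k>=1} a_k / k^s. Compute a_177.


Convolution gives a_k = sum_{d | k} d * 1 = sum_{d | k} d = sigma(k), the sum of positive divisors of k.
For k = 177, the divisors are 1, 3, 59, 177, so
sigma(177) = 1 + 3 + 59 + 177 = 240.

240


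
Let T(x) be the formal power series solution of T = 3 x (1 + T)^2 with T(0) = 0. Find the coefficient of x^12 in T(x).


Apply the Lagrange inversion formula: if T = 3 x * phi(T) with phi(t) = (1 + t)^2, then [x^n] T = 3^n * (1/n) [t^(n-1)] phi(t)^n = 3^n * (1/n) [t^(n-1)] (1 + t)^(2n) = 3^n * (1/n) C(2n, n-1).
Using the identity C(2n, n-1) = C(2n, n) * n / (n+1), the unscaled factor equals C(2n, n) / (n+1) = C_n, the n-th Catalan number.
For n = 12: C_12 = C(24, 12) / 13 = 2704156/13 = 208012.
With the 3^12 = 531441 factor, the coefficient is 531441 * 208012 = 110546105292.

110546105292


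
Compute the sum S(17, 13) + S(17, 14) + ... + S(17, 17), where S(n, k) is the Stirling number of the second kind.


By definition, S(n, k) counts partitions of an n-set into exactly k nonempty blocks.
Computing row n = 17 for k = 13..17:
S(17, k): 4910178, 249900, 7820, 136, 1
Sum = 5168035.

5168035


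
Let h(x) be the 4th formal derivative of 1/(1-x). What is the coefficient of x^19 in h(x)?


Differentiating 4 times: d^4/dx^4 [1/(1-x)] = 4!/(1-x)^5.
The expansion 1/(1-x)^5 = sum_{k>=0} C(k+4, 4) x^k, so the coefficient of x^n in 4!/(1-x)^5 is 4! * C(n+4, 4).
For n = 19: 24 * C(23, 4) = 24 * 8855 = 212520

212520


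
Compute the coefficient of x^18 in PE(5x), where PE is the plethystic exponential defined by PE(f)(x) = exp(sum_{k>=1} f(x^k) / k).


With f(x) = 5x, the exponent is sum_{k>=1} 5 x^k / k = 5 * (-ln(1 - x)). Exponentiating:
PE(5x) = exp(-5 ln(1 - x)) = 1/(1 - x)^5.
By the negative binomial expansion, [x^n] 1/(1 - x)^5 = C(n + 4, 4).
For n = 18: C(22, 4) = 7315.

7315


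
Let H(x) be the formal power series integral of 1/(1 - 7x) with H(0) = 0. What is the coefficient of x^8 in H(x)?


1/(1 - 7x) = sum_{k>=0} 7^k x^k. Integrating termwise with H(0) = 0:
H(x) = sum_{k>=0} 7^k x^(k+1) / (k+1) = sum_{m>=1} 7^(m-1) x^m / m.
For m = 8: 7^7/8 = 823543/8 = 823543/8.

823543/8


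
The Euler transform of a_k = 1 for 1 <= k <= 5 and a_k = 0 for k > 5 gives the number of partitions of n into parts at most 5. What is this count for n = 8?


Partitions of 8 into parts at most 5:
Using generating function (1-x)^(-1)(1-x^2)^(-1)...(1-x^5)^(-1),
the coefficient of x^8 = 18

18


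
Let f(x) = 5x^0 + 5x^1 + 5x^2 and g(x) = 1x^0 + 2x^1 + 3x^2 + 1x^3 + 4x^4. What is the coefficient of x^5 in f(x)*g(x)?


Cauchy product at x^5:
5*4 + 5*1
= 25

25


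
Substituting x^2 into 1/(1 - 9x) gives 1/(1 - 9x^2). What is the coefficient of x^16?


The coefficient of x^(2m) in 1/(1 - 9x^2) is 9^m.
With n = 16 = 2*8, the coefficient is 9^8 = 43046721.

43046721


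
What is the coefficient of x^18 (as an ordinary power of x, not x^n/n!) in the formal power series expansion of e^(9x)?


The exponential series is e^y = sum_{k>=0} y^k / k!. Substituting y = 9x gives
e^(9x) = sum_{k>=0} 9^k x^k / k!.
So the coefficient of x^n is a^n/n! with a = 9, n = 18:
9^18 / 18! = 150094635296999121/6402373705728000 = 22876792454961/975822848000

22876792454961/975822848000


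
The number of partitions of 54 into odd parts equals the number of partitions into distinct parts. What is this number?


Computing partitions of 54 into odd parts (1, 3, 5, ...):
Using the generating function prod_{k>=0} 1/(1-x^(2k+1)),
the count is 5718

5718


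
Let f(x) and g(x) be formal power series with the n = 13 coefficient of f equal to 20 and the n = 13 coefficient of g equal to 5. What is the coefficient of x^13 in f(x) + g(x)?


Addition of formal power series is termwise.
The coefficient of x^13 in f + g = 20 + 5
= 25

25


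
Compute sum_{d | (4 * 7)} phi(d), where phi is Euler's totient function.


First, 4 * 7 = 28. One classical identity is sum_{d | n} phi(d) = n (each k in [1, n] has a unique gcd with n, and among the k's with gcd(k, n) = n/d there are phi(d) of them). So the sum equals 28. We also verify directly:
Divisors of 28: 1, 2, 4, 7, 14, 28.
phi values: 1, 1, 2, 6, 6, 12.
Sum = 28.

28


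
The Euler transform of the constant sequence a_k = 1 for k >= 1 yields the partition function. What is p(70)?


The Euler transform converts the sequence a_k = 1 into the number of integer partitions.
Using the recurrence or dynamic programming:
p(70) = 4087968

4087968


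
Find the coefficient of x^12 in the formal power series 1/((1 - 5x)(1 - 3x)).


By partial fractions or Cauchy convolution:
The coefficient equals sum_{k=0}^{12} 5^k * 3^(12-k).
= 609554401

609554401


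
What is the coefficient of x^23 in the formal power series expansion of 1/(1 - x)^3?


The negative binomial / multiset identity is
1/(1 - x)^r = sum_{k>=0} C(k + r - 1, r - 1) x^k.
Here r = 3 and k = 23, so the coefficient is
C(23 + 2, 2) = C(25, 2)
= 300

300


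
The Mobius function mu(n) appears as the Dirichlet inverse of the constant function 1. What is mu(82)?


82 = 2 * 41 (all distinct primes).
mu(82) = (-1)^2 = 1

1


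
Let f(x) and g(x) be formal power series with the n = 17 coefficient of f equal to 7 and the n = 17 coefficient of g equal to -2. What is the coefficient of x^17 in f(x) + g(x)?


Addition of formal power series is termwise.
The coefficient of x^17 in f + g = 7 + -2
= 5

5


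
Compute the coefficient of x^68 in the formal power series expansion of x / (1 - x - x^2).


Let f(x) = sum_{k>=0} a_k x^k. Multiplying f(x) * (1 - x - x^2) = x and matching coefficients gives a_0 = 0, a_1 = 1, and a_k = a_{k-1} + a_{k-2} for k >= 2. These are the Fibonacci numbers F_k.
Iterating from F_0 = 0, F_1 = 1:
F_0=0, F_1=1, F_2=1, F_3=2, F_4=3, F_5=5, F_6=8, F_7=13, F_8=21, F_9=34, ...
F_68 = 72723460248141.

72723460248141


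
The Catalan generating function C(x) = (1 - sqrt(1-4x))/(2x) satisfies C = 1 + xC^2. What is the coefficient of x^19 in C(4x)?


Substituting x -> 4x scales the n-th coefficient by 4^n, so [x^19] C(4x) = 4^19 * C_19.
C_19 = C(2*19, 19)/(20) = 35345263800/20 = 1767263190.
So 4^19 * 1767263190 = 274877906944 * 1767263190 = 485781606686376591360.

485781606686376591360


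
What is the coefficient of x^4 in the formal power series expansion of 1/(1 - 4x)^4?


The general identity 1/(1 - c x)^r = sum_{k>=0} c^k C(k + r - 1, r - 1) x^k follows by substituting y = c x into 1/(1 - y)^r = sum_{k>=0} C(k + r - 1, r - 1) y^k.
For c = 4, r = 4, k = 4:
4^4 * C(7, 3) = 256 * 35 = 8960.

8960


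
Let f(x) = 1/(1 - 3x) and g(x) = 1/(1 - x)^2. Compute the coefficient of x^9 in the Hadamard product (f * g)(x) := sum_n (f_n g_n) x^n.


f has coefficients f_k = 3^k. For g = 1/(1 - x)^2 the coefficient is g_k = C(k + 1, 1) = k + 1. The Hadamard coefficient is (f * g)_k = 3^k * (k + 1).
For k = 9: 3^9 * 10 = 19683 * 10 = 196830.

196830


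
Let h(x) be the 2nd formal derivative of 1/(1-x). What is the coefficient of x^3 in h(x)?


Differentiating 2 times: d^2/dx^2 [1/(1-x)] = 2!/(1-x)^3.
The expansion 1/(1-x)^3 = sum_{k>=0} C(k+2, 2) x^k, so the coefficient of x^n in 2!/(1-x)^3 is 2! * C(n+2, 2).
For n = 3: 2 * C(5, 2) = 2 * 10 = 20

20


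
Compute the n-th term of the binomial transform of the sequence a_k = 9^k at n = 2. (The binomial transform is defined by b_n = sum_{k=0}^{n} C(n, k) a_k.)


With a_k = 9^k, b_n = sum_{k=0}^{n} C(n, k) 9^k = (1 + 9)^n by the binomial theorem.
For n = 2: (1 + 9)^2 = 10^2 = 100.

100


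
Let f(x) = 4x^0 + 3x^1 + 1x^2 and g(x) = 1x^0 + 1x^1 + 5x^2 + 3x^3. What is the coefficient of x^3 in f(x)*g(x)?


Cauchy product at x^3:
4*3 + 3*5 + 1*1
= 28

28


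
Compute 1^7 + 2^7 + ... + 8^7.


This power sum has a closed form given by Faulhaber's formula
sum_{k=1}^{m} k^p = (1 / (p + 1)) * sum_{j=0}^{p} C(p + 1, j) B_j m^(p + 1 - j),
but for small m direct computation is fastest:
1 + 128 + 2187 + 16384 + 78125 + 279936 + 823543 + 2097152 = 3297456.

3297456


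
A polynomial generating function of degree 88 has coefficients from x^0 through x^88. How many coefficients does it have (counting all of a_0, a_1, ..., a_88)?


A polynomial of degree 88 takes the form a_0 + a_1 x + ... + a_88 x^88.
The number of coefficients is 88 + 1 = 89.

89


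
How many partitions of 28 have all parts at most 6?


Using the generating function (1-x)^(-1)(1-x^2)^(-1)...(1-x^6)^(-1),
the coefficient of x^28 counts these restricted partitions.
Result = 931

931


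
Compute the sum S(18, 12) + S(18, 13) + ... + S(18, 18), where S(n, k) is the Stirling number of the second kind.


By definition, S(n, k) counts partitions of an n-set into exactly k nonempty blocks.
Computing row n = 18 for k = 12..18:
S(18, k): 1256328866, 125854638, 8408778, 367200, 9996, 153, 1
Sum = 1390969632.

1390969632


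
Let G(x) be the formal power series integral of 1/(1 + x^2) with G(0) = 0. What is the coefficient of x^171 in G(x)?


1/(1 + x^2) = sum_{j>=0} (-1)^j x^(2j). Integrating termwise with G(0) = 0:
G(x) = sum_{j>=0} (-1)^j x^(2j+1) / (2j+1) = arctan(x).
Only odd powers are nonzero. For x^171 write 171 = 2*85 + 1, giving
(-1)^85 / 171 = -1/171 = -1/171.

-1/171


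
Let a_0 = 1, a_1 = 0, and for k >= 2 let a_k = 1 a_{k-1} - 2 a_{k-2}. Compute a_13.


Iterating the recurrence forward:
a_0 = 1
a_1 = 0
a_2 = 1*0 - 2*1 = -2
a_3 = 1*-2 - 2*0 = -2
a_4 = 1*-2 - 2*-2 = 2
a_5 = 1*2 - 2*-2 = 6
a_6 = 1*6 - 2*2 = 2
a_7 = 1*2 - 2*6 = -10
a_8 = 1*-10 - 2*2 = -14
a_9 = 1*-14 - 2*-10 = 6
a_10 = 1*6 - 2*-14 = 34
a_11 = 1*34 - 2*6 = 22
a_12 = 1*22 - 2*34 = -46
a_13 = 1*-46 - 2*22 = -90
So a_13 = -90.

-90


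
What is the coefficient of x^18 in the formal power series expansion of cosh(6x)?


The Maclaurin series is cosh(t) = sum_{m>=0} t^(2m) / (2m)!, so substituting t = 6x, only even powers of x are nonzero, with coefficient of x^(2m) equal to 6^(2m) / (2m)!.
For x^18 the coefficient is 6^18/18! = 101559956668416/6402373705728000 = 236196/14889875.

236196/14889875


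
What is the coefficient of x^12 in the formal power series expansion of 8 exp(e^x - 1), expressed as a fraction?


exp(e^x - 1) is the exponential generating function for the Bell numbers Bell_k: exp(e^x - 1) = sum_{k>=0} Bell_k x^k / k!.
So the coefficient of x^12 in 8 exp(e^x - 1) is 8 Bell_12 / 12!.
Computing: Bell_12 = 4213597 and 12! = 479001600, giving
8 * 4213597/479001600 = 4213597/59875200.

4213597/59875200


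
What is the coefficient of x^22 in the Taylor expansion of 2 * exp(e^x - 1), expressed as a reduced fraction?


exp(e^x - 1) = sum_{k>=0} Bell_k x^k / k!, where Bell_k is the k-th Bell number.
So the coefficient of x^22 is 2 * Bell_22 / 22!.
Computing: Bell_22 = 4506715738447323 and 22! = 1124000727777607680000, giving
2 * 4506715738447323/1124000727777607680000 = 88366975263673/11019614978211840000.

88366975263673/11019614978211840000


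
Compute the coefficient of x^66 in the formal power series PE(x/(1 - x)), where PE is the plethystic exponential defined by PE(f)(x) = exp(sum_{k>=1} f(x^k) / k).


For f(x) = x/(1 - x) we have
sum_{k>=1} f(x^k) / k = sum_{k>=1} (1/k) * x^k / (1 - x^k) = sum_{k, m >= 1} x^(k m) / k,
which after exponentiating simplifies to
PE(x/(1 - x)) = prod_{k>=1} 1 / (1 - x^k).
This is the generating function for the partition function p(n), so the coefficient of x^66 is p(66).
Computing p(66) by dynamic programming over parts 1, 2, ..., 66: p(66) = 2323520.

2323520


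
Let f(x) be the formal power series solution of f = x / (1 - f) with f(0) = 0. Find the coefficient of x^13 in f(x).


Apply Lagrange inversion: f = x * phi(f) with phi(t) = 1/(1 - t), so
[x^n] f = (1/n) [t^(n-1)] phi(t)^n = (1/n) [t^(n-1)] (1 - t)^(-n) = (1/n) C(2n - 2, n - 1) = C_{n-1}.
For n = 13: C_12 = C(24, 12) / 13 = 2704156/13 = 208012 = 208012.

208012


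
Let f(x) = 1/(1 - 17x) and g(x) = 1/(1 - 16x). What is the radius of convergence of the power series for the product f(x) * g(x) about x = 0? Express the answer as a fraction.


The radius of 1/(1 - 17x) is 1/17 (nearest singularity at x = 1/17), and the radius of 1/(1 - 16x) is 1/16.
The product f(x)*g(x) = 1/((1 - 17x)(1 - 16x)) has singularities at both 1/17 and 1/16, so its radius of convergence is the distance to the nearest one:
min(1/17, 1/16) = 1/17.

1/17


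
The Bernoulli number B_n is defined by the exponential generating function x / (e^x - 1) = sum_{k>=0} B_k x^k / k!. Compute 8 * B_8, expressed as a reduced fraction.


Bernoulli numbers can also be computed recursively via B_0 = 1 and sum_{j=0}^{m} C(m+1, j) B_j = 0 for m >= 1. Odd-index Bernoulli numbers vanish for k >= 3.
Computing B_8 = -1/30, so 8 * B_8 = 8 * -1/30 = -4/15.

-4/15


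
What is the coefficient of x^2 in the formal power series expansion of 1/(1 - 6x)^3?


The general identity 1/(1 - c x)^r = sum_{k>=0} c^k C(k + r - 1, r - 1) x^k follows by substituting y = c x into 1/(1 - y)^r = sum_{k>=0} C(k + r - 1, r - 1) y^k.
For c = 6, r = 3, k = 2:
6^2 * C(4, 2) = 36 * 6 = 216.

216


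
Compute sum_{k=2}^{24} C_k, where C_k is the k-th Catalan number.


C_2 through C_24: 2, 5, 14, 42, 132, 429, 1430, 4862, 16796, 58786, 208012, 742900, 2674440, 9694845, 35357670, 129644790, 477638700, 1767263190, 6564120420, 24466267020, 91482563640, 343059613650, 1289904147324
Sum = 2 + 5 + 14 + 42 + 132 + 429 + 1430 + 4862 + 16796 + 58786 + 208012 + 742900 + 2674440 + 9694845 + 35357670 + 129644790 + 477638700 + 1767263190 + 6564120420 + 24466267020 + 91482563640 + 343059613650 + 1289904147324
= 1757900019099

1757900019099


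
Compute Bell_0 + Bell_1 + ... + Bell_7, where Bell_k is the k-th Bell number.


Recall Bell_k counts set partitions of a k-set (with Bell_0 = 1 by convention).
Bell_0 through Bell_7: 1, 1, 2, 5, 15, 52, 203, 877
Sum = 1 + 1 + 2 + 5 + 15 + 52 + 203 + 877 = 1156.

1156


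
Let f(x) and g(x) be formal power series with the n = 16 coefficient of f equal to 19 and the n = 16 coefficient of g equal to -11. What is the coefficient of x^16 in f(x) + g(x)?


Addition of formal power series is termwise.
The coefficient of x^16 in f + g = 19 + -11
= 8

8


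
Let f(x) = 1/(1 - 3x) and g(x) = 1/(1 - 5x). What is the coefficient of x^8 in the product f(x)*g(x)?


The coefficient of x^n in f*g is the Cauchy product: sum_{k=0}^{n} a^k * b^(n-k).
With a=3, b=5, n=8:
sum_{k=0}^{8} 3^k * 5^(8-k)
= 966721

966721


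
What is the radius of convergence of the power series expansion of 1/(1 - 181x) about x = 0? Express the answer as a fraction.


Expanding 1/(1 - 181x) = sum_{k>=0} 181^k x^k, the series converges when |181x| < 1, i.e., |x| < 1/181.
So the radius of convergence is 1/181 = 1/181.

1/181


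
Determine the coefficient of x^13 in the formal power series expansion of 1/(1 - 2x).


The geometric series identity gives 1/(1 - c x) = sum_{k>=0} c^k x^k, so the coefficient of x^k is c^k.
Here c = 2 and k = 13.
Computing: 2^13 = 8192

8192


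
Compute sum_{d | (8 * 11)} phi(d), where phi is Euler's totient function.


First, 8 * 11 = 88. One classical identity is sum_{d | n} phi(d) = n (each k in [1, n] has a unique gcd with n, and among the k's with gcd(k, n) = n/d there are phi(d) of them). So the sum equals 88. We also verify directly:
Divisors of 88: 1, 2, 4, 8, 11, 22, 44, 88.
phi values: 1, 1, 2, 4, 10, 10, 20, 40.
Sum = 88.

88
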